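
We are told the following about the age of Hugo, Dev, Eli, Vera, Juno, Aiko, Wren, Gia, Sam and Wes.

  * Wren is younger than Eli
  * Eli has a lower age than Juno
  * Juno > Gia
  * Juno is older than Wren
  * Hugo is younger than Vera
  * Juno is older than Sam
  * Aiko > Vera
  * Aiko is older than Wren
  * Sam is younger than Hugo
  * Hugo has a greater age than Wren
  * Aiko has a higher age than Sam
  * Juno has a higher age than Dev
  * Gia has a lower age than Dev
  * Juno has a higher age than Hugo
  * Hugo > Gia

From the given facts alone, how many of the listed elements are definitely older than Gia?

5

The elements the relations force above Gia are Hugo, Vera, Dev, Juno, Aiko — no chain reaches any other.
That is 5.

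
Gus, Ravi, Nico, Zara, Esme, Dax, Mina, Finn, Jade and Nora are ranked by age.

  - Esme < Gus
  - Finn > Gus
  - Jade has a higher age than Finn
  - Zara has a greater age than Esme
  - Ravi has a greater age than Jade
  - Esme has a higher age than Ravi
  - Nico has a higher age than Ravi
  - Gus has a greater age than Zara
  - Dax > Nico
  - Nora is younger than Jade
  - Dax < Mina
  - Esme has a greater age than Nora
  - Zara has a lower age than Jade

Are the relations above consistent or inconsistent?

inconsistent

Chaining the given relations yields Esme < Zara < Gus < Finn < Jade < Ravi, so Esme < Ravi. But one relation states Ravi < Esme. These cannot both hold.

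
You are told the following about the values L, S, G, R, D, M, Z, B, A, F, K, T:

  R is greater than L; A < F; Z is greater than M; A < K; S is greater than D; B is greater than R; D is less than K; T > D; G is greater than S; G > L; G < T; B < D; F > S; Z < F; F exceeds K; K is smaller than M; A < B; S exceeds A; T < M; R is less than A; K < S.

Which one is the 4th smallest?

B

Chaining the given pairs: L < R < A < B < D < K < S < G < T < M < Z < F.
The 4th smallest is B.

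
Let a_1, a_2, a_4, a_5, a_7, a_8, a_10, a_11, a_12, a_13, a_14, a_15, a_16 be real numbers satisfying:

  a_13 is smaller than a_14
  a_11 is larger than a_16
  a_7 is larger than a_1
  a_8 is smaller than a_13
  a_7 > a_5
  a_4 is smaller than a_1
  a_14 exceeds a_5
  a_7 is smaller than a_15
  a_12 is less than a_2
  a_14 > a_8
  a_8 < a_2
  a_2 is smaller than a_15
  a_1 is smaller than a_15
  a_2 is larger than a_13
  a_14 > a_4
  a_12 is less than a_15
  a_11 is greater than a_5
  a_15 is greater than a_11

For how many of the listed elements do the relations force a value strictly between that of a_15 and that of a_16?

1

The relations place a_16 below a_15. An element lies strictly between them when it is forced above a_16 and also forced below a_15.
Above a_16: {a_11}. Below a_15: {a_5, a_8, a_12, a_13, a_4, a_11, a_1, a_7, a_2}.
Intersection: {a_11} — 1.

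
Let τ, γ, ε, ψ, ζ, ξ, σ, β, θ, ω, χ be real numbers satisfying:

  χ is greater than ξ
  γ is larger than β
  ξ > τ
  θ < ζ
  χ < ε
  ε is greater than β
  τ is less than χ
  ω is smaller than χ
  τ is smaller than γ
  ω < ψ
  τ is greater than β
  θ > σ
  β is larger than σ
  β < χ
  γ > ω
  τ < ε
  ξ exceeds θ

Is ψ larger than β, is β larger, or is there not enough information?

undetermined

Following every chain through β: above β we get τ, γ, ξ, χ, ε; below β we get σ.
ψ is not reached, and no chain runs the other way from ψ to β.
So the given relations leave the order of β and ψ undetermined.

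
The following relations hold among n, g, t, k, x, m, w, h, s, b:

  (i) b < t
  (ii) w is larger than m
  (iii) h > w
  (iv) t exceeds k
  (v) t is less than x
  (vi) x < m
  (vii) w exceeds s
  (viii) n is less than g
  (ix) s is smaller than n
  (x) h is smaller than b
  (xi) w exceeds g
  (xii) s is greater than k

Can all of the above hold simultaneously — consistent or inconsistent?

inconsistent

Chaining the given relations yields w < h < b < t < x < m, so w < m. But one relation states m < w. These cannot both hold.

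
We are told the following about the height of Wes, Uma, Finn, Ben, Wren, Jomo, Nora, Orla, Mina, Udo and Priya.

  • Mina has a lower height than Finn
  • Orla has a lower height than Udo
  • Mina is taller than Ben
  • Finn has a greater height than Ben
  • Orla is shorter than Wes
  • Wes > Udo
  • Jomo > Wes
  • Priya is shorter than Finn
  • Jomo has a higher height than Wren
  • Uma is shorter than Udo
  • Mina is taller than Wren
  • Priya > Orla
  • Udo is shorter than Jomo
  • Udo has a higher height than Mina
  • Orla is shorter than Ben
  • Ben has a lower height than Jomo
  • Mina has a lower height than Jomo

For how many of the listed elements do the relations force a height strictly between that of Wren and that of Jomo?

3

The relations place Wren below Jomo. An element lies strictly between them when it is forced above Wren and also forced below Jomo.
Above Wren: {Mina, Udo, Wes, Finn}. Below Jomo: {Orla, Ben, Uma, Mina, Udo, Wes}.
Intersection: {Mina, Udo, Wes} — 3.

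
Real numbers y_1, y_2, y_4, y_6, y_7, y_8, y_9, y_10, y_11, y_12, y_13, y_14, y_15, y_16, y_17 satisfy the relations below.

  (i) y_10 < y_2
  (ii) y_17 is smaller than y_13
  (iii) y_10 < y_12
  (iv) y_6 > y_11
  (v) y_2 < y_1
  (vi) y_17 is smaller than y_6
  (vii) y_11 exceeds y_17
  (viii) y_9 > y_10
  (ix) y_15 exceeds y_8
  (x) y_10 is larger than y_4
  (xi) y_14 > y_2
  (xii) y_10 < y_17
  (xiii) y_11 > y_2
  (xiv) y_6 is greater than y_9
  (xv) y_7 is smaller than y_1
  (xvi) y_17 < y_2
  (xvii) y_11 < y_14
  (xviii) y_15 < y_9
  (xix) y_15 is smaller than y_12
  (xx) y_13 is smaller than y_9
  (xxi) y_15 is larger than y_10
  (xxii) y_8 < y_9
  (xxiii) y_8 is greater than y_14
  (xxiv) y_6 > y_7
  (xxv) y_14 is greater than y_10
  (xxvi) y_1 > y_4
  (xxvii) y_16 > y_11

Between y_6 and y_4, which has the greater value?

y_6

y_4 < y_10 and y_10 < y_17 give y_4 < y_17.
With y_17 < y_2: y_4 < y_10 < y_17 < y_2.
With y_2 < y_11: y_4 < y_10 < y_17 < y_2 < y_11.
With y_11 < y_14: y_4 < y_10 < y_17 < y_2 < y_11 < y_14.
With y_14 < y_8: y_4 < y_10 < y_17 < y_2 < y_11 < y_14 < y_8.
Then y_8 < y_15 extends the chain to y_15.
Then y_15 < y_9 extends the chain to y_9.
Then y_9 < y_6 extends the chain to y_6.
So y_4 < y_6; y_6 is the larger of the two.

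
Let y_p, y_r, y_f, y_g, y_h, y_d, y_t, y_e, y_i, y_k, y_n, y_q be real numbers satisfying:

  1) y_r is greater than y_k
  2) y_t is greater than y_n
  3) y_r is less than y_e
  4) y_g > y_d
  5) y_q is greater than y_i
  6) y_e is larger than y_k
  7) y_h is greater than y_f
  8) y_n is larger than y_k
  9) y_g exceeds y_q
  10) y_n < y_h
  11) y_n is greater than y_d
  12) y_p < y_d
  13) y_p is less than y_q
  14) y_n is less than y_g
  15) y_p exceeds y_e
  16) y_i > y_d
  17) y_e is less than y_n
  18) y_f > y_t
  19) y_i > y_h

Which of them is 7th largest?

y_n

Piecing the relations together gives one ordering: y_k < y_r < y_e < y_p < y_d < y_n < y_t < y_f < y_h < y_i < y_q < y_g.
Counting 7 from the largest end gives y_n.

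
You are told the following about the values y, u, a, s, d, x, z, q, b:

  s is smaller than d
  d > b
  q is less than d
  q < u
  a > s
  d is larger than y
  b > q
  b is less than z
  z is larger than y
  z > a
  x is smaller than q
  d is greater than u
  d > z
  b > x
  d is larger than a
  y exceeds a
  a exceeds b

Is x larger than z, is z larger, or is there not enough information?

z

x < q < b < a < z, by transitivity through q, b, a.
So z is larger.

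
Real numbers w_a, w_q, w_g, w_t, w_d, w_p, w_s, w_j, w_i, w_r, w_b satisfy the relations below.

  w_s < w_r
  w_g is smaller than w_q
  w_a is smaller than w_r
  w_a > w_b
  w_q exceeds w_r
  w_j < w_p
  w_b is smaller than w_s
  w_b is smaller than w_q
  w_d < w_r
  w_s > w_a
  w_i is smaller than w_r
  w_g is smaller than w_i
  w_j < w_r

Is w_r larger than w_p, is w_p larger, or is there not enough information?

Following every chain through w_r: above w_r we get w_q; below w_r we get w_g, w_j, w_i, w_b, w_a, w_d, w_s.
w_p is not reached, and no chain runs the other way from w_p to w_r.
So the given relations leave the order of w_r and w_p undetermined.

undetermined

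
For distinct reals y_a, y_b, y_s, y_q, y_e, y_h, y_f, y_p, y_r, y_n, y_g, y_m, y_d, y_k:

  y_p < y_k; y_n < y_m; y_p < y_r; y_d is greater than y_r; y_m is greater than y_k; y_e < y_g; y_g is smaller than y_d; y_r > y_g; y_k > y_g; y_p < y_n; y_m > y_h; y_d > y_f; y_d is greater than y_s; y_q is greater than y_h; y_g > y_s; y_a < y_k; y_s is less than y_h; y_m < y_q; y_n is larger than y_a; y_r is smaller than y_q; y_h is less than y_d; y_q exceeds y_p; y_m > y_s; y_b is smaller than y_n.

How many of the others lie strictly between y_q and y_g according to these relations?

Chaining upward from y_g reaches: y_r, y_k, y_m, y_d.
Chaining downward from y_q reaches: y_s, y_h, y_e, y_p, y_a, y_b, y_r, y_k, y_n, y_m.
Strictly between y_g and y_q are those in both lists: y_r, y_k, y_m — 3 elements.

3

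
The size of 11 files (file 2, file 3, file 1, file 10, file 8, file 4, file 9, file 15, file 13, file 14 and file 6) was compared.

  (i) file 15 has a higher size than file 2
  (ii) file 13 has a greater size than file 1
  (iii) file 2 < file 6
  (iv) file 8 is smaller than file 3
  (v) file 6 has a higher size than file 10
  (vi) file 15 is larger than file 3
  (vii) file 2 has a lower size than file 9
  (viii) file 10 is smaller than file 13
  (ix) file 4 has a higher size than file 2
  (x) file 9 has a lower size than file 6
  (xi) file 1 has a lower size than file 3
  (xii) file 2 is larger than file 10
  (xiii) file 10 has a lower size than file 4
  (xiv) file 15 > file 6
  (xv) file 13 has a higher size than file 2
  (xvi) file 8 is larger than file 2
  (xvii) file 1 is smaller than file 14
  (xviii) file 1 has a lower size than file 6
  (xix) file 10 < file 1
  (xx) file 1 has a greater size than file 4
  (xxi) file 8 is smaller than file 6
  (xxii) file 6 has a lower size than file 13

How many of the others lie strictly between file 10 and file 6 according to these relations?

5

Chaining upward from file 10 reaches: file 2, file 4, file 9, file 1, file 8, file 14, file 3, file 13, file 15.
Chaining downward from file 6 reaches: file 2, file 4, file 9, file 1, file 8.
Strictly between file 10 and file 6 are those in both lists: file 2, file 4, file 9, file 1, file 8 — 5 elements.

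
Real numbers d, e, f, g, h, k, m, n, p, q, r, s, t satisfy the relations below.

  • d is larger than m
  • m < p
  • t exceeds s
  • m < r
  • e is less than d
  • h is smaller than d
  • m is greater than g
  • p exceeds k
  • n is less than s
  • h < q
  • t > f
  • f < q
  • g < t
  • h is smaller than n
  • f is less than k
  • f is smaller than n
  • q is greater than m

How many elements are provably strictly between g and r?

Chaining upward from g reaches: m, p, q, t, d.
Chaining downward from r reaches: m.
Strictly between g and r are those in both lists: m — 1 element.

1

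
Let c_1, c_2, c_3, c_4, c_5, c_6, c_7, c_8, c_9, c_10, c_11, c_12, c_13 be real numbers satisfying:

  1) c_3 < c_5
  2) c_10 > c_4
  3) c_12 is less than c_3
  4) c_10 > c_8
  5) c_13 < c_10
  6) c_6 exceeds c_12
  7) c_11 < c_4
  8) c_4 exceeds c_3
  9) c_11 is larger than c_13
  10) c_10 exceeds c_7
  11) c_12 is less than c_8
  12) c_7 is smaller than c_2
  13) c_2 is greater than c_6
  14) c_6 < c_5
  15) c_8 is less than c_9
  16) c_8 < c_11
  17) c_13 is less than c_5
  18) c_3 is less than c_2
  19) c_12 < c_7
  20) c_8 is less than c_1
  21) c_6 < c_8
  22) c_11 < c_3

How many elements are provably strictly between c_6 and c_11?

1

The relations place c_6 below c_11. An element lies strictly between them when it is forced above c_6 and also forced below c_11.
Above c_6: {c_8, c_3, c_4, c_9, c_2, c_1, c_5, c_10}. Below c_11: {c_12, c_13, c_8}.
Intersection: {c_8} — 1.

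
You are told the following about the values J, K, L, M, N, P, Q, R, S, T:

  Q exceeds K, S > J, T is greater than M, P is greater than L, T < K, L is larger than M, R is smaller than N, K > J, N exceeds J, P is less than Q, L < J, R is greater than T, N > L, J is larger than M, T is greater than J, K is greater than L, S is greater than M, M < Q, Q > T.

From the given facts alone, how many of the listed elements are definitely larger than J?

From J the given relations immediately reach T, K, S, N.
From those, R, Q — 6 in total.
Nothing else is reachable above J; 6 in all.

6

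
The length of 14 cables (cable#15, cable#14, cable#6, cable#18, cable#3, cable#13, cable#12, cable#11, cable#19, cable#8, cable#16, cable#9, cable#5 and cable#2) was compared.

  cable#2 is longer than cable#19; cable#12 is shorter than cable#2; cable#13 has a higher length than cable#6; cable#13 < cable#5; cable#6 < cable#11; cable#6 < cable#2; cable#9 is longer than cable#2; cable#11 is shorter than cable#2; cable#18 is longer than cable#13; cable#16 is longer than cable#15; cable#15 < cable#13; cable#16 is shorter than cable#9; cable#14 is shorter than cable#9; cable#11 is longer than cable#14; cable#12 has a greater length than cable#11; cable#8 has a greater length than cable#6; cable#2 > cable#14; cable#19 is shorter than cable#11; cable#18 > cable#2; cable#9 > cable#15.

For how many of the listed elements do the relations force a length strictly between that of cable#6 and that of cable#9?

Chaining upward from cable#6 reaches: cable#13, cable#5, cable#11, cable#12, cable#2, cable#8, cable#18.
Chaining downward from cable#9 reaches: cable#15, cable#14, cable#19, cable#11, cable#12, cable#16, cable#2.
Strictly between cable#6 and cable#9 are those in both lists: cable#11, cable#12, cable#2 — 3 elements.

3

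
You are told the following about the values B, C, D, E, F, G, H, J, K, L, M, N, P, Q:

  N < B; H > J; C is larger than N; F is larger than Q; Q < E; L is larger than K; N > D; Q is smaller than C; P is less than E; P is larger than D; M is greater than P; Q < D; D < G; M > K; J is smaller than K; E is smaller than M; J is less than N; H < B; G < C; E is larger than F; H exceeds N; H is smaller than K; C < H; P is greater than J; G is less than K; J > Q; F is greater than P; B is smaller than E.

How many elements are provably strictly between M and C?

The relations place C below M. An element lies strictly between them when it is forced above C and also forced below M.
Above C: {H, K, L, B, E}. Below M: {Q, D, J, N, G, P, H, K, B, F, E}.
Intersection: {H, K, B, E} — 4.

4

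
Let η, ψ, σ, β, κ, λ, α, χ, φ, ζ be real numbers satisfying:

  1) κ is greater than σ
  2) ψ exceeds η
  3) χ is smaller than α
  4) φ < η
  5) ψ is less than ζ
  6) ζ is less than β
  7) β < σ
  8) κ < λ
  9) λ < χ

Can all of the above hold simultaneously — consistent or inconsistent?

consistent

The single ordering φ < η < ψ < ζ < β < σ < κ < λ < χ < α satisfies every listed relation, so no contradiction arises.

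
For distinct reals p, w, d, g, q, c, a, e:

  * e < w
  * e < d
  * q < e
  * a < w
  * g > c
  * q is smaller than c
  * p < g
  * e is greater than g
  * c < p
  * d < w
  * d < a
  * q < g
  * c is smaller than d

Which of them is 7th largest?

Piecing the relations together gives one ordering: q < c < p < g < e < d < a < w.
Counting 7 from the largest end gives c.

c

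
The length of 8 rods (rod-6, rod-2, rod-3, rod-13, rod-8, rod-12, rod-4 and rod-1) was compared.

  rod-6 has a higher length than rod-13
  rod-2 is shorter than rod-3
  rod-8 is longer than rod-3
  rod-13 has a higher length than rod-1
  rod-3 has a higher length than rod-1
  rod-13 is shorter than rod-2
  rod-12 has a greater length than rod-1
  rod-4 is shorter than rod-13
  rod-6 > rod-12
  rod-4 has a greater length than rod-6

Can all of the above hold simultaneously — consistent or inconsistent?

Chaining the given relations yields rod-6 < rod-4 < rod-13, so rod-6 < rod-13. But one relation states rod-13 < rod-6. These cannot both hold.

inconsistent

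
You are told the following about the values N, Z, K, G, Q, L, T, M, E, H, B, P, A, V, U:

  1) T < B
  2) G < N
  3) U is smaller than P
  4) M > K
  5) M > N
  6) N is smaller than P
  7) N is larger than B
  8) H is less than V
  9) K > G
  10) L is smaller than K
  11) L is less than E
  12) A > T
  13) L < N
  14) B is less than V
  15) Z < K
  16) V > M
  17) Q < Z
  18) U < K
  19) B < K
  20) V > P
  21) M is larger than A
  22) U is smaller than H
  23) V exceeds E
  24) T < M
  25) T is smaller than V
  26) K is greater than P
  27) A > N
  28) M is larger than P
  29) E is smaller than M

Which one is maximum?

V

U is not greatest since U < P; L is not greatest since L < K; T is not greatest since T < V; B is not greatest since B < N; E is not greatest since E < V; G is not greatest since G < N; Q is not greatest since Q < Z; N is not greatest since N < A; P is not greatest since P < K; H is not greatest since H < V; A is not greatest since A < M; Z is not greatest since Z < K; K is not greatest since K < M; M is not greatest since M < V.
Only V has nothing above it, so V is the maximum.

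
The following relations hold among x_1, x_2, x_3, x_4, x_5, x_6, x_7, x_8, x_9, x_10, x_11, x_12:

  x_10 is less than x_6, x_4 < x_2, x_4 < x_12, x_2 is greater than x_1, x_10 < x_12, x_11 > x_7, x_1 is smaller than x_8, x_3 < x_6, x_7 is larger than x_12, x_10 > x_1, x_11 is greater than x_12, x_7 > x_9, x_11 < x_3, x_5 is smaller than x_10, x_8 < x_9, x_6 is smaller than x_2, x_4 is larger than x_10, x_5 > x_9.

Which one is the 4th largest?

The consecutive relations fix a unique order: x_1 < x_8 < x_9 < x_5 < x_10 < x_4 < x_12 < x_7 < x_11 < x_3 < x_6 < x_2.
Counting 4 from the largest end gives x_11.

x_11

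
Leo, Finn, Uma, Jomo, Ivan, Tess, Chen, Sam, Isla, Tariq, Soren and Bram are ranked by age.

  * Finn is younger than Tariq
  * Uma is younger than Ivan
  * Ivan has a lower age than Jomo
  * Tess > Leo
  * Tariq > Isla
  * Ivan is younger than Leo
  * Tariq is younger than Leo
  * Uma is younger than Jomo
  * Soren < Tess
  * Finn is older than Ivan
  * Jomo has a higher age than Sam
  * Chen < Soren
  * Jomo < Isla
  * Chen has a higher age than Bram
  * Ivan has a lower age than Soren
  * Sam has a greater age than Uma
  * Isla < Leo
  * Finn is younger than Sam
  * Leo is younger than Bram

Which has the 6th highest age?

The consecutive relations fix a unique order: Uma < Ivan < Finn < Sam < Jomo < Isla < Tariq < Leo < Bram < Chen < Soren < Tess.
Counting 6 from the largest end gives Tariq.

Tariq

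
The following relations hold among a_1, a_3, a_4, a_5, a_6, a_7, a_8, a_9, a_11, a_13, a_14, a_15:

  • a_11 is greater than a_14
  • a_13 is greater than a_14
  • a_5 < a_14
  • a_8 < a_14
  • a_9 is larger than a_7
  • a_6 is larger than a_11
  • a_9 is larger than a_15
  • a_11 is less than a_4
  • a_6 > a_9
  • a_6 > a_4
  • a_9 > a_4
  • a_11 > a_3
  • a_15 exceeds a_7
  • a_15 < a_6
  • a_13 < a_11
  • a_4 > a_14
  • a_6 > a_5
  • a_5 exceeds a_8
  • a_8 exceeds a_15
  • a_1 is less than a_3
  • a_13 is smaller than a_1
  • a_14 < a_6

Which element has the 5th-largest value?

a_3

Piecing the relations together gives one ordering: a_7 < a_15 < a_8 < a_5 < a_14 < a_13 < a_1 < a_3 < a_11 < a_4 < a_9 < a_6.
Counting 5 from the largest end gives a_3.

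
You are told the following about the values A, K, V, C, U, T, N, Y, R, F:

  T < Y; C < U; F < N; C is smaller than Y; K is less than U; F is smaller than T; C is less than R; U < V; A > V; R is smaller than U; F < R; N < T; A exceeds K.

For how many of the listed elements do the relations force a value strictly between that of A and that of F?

3

The relations place F below A. An element lies strictly between them when it is forced above F and also forced below A.
Above F: {N, R, U, T, V, Y}. Below A: {C, K, R, U, V}.
Intersection: {R, U, V} — 3.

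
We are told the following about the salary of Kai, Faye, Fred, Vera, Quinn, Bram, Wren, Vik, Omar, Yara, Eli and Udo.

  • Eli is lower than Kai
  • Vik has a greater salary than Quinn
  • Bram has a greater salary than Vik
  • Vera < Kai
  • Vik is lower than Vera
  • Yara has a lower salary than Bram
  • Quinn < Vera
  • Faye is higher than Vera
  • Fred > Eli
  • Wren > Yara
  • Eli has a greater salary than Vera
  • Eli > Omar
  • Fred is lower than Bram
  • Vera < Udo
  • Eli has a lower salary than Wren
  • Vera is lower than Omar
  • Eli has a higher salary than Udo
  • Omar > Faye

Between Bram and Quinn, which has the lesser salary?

The relevant relations are Quinn < Vik; Vik < Vera; Vera < Faye; Faye < Omar; Omar < Eli; Eli < Fred; Fred < Bram.
Together: Quinn < Vik < Vera < Faye < Omar < Eli < Fred < Bram.
So Quinn < Bram; Quinn is the lower of the two.

Quinn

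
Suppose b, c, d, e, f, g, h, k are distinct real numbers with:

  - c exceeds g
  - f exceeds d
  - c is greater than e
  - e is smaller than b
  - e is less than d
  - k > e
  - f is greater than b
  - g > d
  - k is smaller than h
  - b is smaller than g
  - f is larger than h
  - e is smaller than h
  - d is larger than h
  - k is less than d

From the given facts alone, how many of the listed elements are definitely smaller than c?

6

From c the given relations immediately reach e, g.
From those, b, d — 4 in total.
From those, k, h — 6 in total.
Nothing else is reachable below c; 6 in all.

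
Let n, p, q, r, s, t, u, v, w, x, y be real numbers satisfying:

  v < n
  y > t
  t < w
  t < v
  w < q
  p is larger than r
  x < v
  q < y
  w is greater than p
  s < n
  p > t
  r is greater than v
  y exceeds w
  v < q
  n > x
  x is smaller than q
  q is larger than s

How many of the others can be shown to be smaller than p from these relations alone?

4

The elements the relations force below p are t, x, v, r — no chain reaches any other.
That is 4.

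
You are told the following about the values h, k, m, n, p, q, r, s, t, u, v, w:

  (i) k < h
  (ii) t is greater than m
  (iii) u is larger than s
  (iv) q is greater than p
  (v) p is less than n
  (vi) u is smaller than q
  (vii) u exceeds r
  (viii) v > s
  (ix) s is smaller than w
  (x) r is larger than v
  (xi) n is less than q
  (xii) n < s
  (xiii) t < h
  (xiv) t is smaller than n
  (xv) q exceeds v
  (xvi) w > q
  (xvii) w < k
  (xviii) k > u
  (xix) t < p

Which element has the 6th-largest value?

Piecing the relations together gives one ordering: m < t < p < n < s < v < r < u < q < w < k < h.
Counting 6 from the largest end gives r.

r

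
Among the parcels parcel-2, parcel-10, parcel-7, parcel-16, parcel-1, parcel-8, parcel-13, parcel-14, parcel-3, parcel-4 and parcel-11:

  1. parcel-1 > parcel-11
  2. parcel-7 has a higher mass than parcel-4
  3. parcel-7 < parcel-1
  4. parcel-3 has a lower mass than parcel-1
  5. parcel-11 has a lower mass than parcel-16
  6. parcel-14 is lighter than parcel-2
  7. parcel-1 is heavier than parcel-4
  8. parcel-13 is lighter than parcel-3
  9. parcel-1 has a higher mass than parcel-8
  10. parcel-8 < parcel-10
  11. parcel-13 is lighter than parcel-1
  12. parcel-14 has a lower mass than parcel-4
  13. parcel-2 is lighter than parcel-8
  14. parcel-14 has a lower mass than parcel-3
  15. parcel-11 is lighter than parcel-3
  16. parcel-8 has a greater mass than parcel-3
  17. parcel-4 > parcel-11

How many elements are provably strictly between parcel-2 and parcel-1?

1

The relations place parcel-2 below parcel-1. An element lies strictly between them when it is forced above parcel-2 and also forced below parcel-1.
Above parcel-2: {parcel-8, parcel-10}. Below parcel-1: {parcel-13, parcel-11, parcel-14, parcel-4, parcel-3, parcel-7, parcel-8}.
Intersection: {parcel-8} — 1.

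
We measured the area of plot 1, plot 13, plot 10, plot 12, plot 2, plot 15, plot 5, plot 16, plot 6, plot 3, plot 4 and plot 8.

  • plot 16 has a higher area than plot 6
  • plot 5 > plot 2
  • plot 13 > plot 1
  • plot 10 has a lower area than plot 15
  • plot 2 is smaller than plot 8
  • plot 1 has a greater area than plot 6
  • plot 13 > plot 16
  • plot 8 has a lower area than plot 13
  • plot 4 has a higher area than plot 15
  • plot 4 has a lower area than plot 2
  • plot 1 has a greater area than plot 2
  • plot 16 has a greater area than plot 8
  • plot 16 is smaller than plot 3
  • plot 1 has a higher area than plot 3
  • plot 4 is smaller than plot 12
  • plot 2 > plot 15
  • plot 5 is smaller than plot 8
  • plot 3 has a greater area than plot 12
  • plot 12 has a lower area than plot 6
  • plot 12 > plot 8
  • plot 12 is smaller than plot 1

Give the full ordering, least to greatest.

plot 10 < plot 15 < plot 4 < plot 2 < plot 5 < plot 8 < plot 12 < plot 6 < plot 16 < plot 3 < plot 1 < plot 13

Each adjacent pair is fixed by a given relation: plot 10 < plot 15; plot 15 < plot 4; plot 4 < plot 2; plot 2 < plot 5; plot 5 < plot 8; plot 8 < plot 12; plot 12 < plot 6; plot 6 < plot 16; plot 16 < plot 3; plot 3 < plot 1; plot 1 < plot 13. Chaining them end to end gives the full order.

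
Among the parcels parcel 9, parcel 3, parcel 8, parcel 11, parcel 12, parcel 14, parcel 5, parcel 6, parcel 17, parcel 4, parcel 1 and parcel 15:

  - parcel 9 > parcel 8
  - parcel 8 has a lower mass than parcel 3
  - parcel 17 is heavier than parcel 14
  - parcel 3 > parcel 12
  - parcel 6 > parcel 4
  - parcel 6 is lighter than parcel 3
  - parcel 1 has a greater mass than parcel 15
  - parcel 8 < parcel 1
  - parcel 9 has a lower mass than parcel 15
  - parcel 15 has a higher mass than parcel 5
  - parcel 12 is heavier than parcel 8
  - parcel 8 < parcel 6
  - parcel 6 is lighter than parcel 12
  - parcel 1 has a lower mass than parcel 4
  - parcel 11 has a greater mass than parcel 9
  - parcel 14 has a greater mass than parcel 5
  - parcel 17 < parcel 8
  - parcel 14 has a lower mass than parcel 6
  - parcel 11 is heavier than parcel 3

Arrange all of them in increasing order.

The consecutive links are each given: parcel 5 < parcel 14; parcel 14 < parcel 17; parcel 17 < parcel 8; parcel 8 < parcel 9; parcel 9 < parcel 15; parcel 15 < parcel 1; parcel 1 < parcel 4; parcel 4 < parcel 6; parcel 6 < parcel 12; parcel 12 < parcel 3; parcel 3 < parcel 11.

parcel 5 < parcel 14 < parcel 17 < parcel 8 < parcel 9 < parcel 15 < parcel 1 < parcel 4 < parcel 6 < parcel 12 < parcel 3 < parcel 11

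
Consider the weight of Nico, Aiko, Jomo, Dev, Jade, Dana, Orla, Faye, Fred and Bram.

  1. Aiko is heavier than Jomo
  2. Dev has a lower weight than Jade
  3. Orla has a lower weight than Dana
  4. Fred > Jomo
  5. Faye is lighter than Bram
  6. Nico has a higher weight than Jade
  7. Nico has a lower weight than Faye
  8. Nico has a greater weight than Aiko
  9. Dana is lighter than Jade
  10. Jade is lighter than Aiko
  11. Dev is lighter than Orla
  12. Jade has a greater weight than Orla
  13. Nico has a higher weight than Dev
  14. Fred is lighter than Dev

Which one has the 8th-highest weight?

Dev

Piecing the relations together gives one ordering: Jomo < Fred < Dev < Orla < Dana < Jade < Aiko < Nico < Faye < Bram.
The 8th largest is Dev.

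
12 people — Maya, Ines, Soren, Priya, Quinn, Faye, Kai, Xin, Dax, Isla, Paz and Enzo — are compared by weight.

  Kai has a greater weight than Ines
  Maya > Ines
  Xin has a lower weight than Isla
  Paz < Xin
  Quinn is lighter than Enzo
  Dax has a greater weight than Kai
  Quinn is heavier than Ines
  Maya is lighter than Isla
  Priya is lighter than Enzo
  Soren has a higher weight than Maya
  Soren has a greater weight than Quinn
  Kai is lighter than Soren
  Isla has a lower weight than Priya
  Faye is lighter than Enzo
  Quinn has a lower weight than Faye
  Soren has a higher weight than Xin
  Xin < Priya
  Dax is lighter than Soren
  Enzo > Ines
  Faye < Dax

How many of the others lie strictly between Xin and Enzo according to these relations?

The relations place Xin below Enzo. An element lies strictly between them when it is forced above Xin and also forced below Enzo.
Above Xin: {Isla, Priya, Soren}. Below Enzo: {Ines, Maya, Paz, Isla, Quinn, Faye, Priya}.
Intersection: {Isla, Priya} — 2.

2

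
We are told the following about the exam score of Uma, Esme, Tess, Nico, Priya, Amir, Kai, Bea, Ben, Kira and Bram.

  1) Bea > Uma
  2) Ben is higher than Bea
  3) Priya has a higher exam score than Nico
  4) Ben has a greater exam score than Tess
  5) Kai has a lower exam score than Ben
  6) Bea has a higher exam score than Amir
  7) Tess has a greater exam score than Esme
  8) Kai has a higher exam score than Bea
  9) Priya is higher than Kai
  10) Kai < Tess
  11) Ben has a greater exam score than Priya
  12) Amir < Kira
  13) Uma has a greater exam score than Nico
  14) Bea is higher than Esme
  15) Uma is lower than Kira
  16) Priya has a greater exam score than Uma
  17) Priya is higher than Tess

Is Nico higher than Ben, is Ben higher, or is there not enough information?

Ben

Nico < Uma < Bea < Kai < Tess < Priya < Ben, by transitivity through Uma, Bea, Kai, Tess, Priya.
So Ben is higher.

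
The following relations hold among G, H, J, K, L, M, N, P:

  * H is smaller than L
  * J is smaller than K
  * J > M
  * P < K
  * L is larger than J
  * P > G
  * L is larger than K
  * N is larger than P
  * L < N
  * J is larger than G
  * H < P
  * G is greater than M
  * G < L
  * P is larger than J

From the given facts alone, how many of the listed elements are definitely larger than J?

4

The elements the relations force above J are P, K, L, N — no chain reaches any other.
That is 4.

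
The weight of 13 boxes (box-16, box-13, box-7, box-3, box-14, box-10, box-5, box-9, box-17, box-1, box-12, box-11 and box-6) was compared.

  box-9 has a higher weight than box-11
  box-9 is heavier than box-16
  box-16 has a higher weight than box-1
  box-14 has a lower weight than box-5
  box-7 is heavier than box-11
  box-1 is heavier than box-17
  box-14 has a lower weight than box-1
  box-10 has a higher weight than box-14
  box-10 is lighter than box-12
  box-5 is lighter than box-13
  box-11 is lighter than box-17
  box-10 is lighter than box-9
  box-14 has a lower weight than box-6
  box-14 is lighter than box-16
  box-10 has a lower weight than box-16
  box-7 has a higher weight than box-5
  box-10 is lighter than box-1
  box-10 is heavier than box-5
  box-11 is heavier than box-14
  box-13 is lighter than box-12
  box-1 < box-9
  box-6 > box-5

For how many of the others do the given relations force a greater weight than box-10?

4

The elements the relations force above box-10 are box-1, box-16, box-12, box-9 — no chain reaches any other.
That is 4.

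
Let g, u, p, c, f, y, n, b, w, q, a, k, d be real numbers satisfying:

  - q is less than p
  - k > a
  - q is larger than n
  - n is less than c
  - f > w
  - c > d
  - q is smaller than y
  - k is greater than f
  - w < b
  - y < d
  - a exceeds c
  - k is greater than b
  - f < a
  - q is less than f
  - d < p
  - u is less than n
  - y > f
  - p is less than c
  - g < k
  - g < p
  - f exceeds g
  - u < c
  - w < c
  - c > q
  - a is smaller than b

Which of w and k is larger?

w < f and f < y give w < y.
Then y < d extends the chain to d.
Then d < p extends the chain to p.
With p < c: w < f < y < d < p < c.
With c < a: w < f < y < d < p < c < a.
Then a < b extends the chain to b.
With b < k: w < f < y < d < p < c < a < b < k.
So w < k; k is the larger of the two.

k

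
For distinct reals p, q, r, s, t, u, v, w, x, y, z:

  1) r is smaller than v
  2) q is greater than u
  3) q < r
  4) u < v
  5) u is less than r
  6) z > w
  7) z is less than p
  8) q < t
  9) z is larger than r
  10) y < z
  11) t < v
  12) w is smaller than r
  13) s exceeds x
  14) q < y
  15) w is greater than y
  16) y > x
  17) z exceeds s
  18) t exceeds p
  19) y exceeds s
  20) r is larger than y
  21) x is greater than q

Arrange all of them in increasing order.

u < q < x < s < y < w < r < z < p < t < v

Nothing is placed below u, so it is least; from there u < q; q < x; x < s; s < y; y < w; w < r; r < z; z < p; p < t; t < v, each given directly.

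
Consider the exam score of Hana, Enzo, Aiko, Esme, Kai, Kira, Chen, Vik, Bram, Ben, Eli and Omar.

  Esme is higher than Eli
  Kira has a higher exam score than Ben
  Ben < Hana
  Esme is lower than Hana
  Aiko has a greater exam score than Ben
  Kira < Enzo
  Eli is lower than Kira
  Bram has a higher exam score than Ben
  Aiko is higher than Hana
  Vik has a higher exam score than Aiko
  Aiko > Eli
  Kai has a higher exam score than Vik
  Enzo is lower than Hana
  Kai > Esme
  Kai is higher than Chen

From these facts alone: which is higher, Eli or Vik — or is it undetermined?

Vik

Link the given pairs in sequence: Eli < Kira; Kira < Enzo; Enzo < Hana; Hana < Aiko; Aiko < Vik.
Together: Eli < Kira < Enzo < Hana < Aiko < Vik.
So Vik is higher.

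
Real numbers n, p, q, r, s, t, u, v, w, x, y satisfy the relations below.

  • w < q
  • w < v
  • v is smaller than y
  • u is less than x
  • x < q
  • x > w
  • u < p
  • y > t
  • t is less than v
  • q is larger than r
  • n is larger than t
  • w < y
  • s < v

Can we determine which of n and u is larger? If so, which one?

undetermined

Following every chain through u: above u we get x, p, q.
n is not reached, and no chain runs the other way from n to u.
So the given relations leave the order of u and n undetermined.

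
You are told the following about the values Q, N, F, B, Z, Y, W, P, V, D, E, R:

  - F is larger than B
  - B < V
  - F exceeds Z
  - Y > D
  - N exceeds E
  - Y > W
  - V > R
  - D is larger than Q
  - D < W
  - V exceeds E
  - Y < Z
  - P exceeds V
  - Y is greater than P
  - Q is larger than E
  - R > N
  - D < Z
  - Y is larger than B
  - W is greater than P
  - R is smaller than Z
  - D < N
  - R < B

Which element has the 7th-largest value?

B

Chaining the given pairs: E < Q < D < N < R < B < V < P < W < Y < Z < F.
The 7th largest is B.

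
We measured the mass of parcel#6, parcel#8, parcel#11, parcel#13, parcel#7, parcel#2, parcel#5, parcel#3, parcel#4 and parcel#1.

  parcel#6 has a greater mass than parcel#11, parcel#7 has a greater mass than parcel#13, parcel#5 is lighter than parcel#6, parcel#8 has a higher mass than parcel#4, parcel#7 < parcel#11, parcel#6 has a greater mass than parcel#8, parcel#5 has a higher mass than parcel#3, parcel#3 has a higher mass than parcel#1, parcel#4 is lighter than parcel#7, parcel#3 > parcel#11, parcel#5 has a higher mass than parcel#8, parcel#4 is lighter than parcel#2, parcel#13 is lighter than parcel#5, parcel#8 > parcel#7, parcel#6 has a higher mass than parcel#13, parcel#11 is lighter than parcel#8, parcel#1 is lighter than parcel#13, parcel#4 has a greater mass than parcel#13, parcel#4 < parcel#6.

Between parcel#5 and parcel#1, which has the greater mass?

Link the given pairs in sequence: parcel#1 < parcel#13; parcel#13 < parcel#4; parcel#4 < parcel#7; parcel#7 < parcel#11; parcel#11 < parcel#3; parcel#3 < parcel#5.
Chaining these gives parcel#1 < parcel#13 < parcel#4 < parcel#7 < parcel#11 < parcel#3 < parcel#5.
So parcel#1 < parcel#5; parcel#5 is the heavier of the two.

parcel#5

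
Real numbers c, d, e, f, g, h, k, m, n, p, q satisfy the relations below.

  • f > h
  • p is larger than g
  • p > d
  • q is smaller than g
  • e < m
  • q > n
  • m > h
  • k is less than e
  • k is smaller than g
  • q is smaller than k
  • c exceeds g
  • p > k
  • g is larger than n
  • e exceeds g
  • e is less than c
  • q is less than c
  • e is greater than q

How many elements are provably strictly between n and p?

3

Chaining upward from n reaches: q, k, g, e, c, m.
Chaining downward from p reaches: q, k, d, g.
Strictly between n and p are those in both lists: q, k, g — 3 elements.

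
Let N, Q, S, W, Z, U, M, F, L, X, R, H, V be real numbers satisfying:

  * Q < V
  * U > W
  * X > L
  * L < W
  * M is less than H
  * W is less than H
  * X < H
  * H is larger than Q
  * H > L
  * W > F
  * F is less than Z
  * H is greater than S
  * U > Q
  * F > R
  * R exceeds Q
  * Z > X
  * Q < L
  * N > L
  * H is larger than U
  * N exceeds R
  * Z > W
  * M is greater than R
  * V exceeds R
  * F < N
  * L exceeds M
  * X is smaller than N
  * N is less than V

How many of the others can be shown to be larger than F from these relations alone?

6

Directly above F: W, N, Z.
One step further: U, H, V (6 so far).
Nothing else is reachable above F; 6 in all.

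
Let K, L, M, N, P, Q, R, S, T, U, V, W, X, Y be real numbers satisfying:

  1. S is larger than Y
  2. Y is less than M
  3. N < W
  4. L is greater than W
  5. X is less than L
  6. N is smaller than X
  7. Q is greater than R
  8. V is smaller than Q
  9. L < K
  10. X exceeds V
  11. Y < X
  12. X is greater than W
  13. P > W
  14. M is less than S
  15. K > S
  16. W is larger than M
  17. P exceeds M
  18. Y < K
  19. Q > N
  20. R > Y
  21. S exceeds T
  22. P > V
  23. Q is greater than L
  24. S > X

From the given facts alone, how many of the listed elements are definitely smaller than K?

The elements the relations force below K are Y, N, M, V, W, X, L, T, S — no chain reaches any other.
That is 9.

9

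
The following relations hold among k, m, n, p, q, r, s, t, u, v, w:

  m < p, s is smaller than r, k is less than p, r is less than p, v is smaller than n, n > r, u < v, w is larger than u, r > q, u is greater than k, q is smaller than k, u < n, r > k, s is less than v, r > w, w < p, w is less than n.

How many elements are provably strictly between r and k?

The relations place k below r. An element lies strictly between them when it is forced above k and also forced below r.
Above k: {u, w, v, n, p}. Below r: {q, u, s, w}.
Intersection: {u, w} — 2.

2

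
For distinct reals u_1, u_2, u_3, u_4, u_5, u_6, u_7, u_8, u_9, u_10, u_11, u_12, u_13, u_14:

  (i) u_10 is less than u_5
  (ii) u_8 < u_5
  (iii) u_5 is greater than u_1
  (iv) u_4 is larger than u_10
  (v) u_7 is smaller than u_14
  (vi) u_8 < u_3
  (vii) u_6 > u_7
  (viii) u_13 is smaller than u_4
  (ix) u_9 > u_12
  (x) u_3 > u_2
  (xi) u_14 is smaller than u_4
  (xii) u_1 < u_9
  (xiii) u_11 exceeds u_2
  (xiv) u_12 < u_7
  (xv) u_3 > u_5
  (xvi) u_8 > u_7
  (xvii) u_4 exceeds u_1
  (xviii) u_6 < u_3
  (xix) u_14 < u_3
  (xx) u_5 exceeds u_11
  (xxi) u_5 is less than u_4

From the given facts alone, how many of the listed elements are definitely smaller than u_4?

From u_4 the given relations immediately reach u_1, u_14, u_10, u_13, u_5.
From those, u_7, u_11, u_8 — 8 in total.
From those, u_2, u_12 — 10 in total.
No other element is forced below u_4 by the given relations, so the count is 10.

10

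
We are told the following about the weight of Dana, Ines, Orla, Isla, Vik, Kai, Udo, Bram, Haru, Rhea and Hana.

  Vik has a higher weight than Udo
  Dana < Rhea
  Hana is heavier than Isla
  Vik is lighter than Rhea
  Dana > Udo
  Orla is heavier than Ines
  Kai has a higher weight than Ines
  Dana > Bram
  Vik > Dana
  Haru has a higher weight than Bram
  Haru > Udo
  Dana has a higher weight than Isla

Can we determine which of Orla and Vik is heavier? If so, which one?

undetermined

Following every chain through Orla: below Orla we get Ines.
Vik is not reached, and no chain runs the other way from Vik to Orla.
So the given relations leave the order of Orla and Vik undetermined.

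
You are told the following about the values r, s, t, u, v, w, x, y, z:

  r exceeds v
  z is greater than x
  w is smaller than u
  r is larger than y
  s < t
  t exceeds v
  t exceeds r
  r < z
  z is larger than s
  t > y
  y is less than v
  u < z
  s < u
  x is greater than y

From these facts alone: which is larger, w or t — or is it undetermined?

undetermined

Following every chain through w: above w we get u, z.
t is not reached, and no chain runs the other way from t to w.
So the given relations leave the order of w and t undetermined.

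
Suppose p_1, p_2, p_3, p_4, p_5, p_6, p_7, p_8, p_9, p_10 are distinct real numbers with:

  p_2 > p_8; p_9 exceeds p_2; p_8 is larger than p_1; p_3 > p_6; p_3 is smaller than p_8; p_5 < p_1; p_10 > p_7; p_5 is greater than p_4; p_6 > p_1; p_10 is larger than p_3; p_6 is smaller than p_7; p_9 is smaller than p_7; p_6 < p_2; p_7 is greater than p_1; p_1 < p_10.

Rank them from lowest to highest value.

p_4 < p_5 < p_1 < p_6 < p_3 < p_8 < p_2 < p_9 < p_7 < p_10

Nothing is placed below p_4, so it is least; from there p_4 < p_5; p_5 < p_1; p_1 < p_6; p_6 < p_3; p_3 < p_8; p_8 < p_2; p_2 < p_9; p_9 < p_7; p_7 < p_10, each given directly.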